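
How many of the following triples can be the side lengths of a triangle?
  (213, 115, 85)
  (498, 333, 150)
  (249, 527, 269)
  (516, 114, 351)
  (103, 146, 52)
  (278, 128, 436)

(85,115,213): 85+115 ≤ 213 → not valid
(150,333,498): 150+333 ≤ 498 → not valid
(249,269,527): 249+269 ≤ 527 → not valid
(114,351,516): 114+351 ≤ 516 → not valid
(52,103,146): 52+103 > 146 → valid
(128,278,436): 128+278 ≤ 436 → not valid
1 of the 6 triples forms a triangle.

1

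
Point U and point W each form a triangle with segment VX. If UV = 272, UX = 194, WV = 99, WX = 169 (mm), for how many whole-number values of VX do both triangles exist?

189

From triangle UVX: 78 < VX < 466.
From triangle WVX: 70 < VX < 268.
Intersection: 78 < VX < 268, so integers 79 through 267: 189 values.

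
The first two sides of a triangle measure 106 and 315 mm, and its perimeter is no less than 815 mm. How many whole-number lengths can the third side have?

27

Triangle inequality: 209 < x < 421. Perimeter ≥ 815 gives x ≥ 815 − 106 − 315 = 394.
So 394 ≤ x < 421; integers 394 through 420: 27 values.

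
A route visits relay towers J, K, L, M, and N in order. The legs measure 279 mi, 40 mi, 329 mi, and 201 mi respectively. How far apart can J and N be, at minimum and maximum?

0 ≤ JN ≤ 849 mi

The maximum is all hops collinear in one direction: 279 + 40 + 329 + 201 = 849.
The longest hop is 329; the others sum to 520. Since 329 ≤ 520, the path can fold back on itself completely, so the minimum distance is 0.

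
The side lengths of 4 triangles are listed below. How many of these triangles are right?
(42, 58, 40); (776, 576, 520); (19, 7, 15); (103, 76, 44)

2

(42,58,40): 40²+42² = 3364 = 58² → right
(776,576,520): 520²+576² = 602176 = 776² → right
(19,7,15): 7²+15² = 274 < 361 = 19² → obtuse
(103,76,44): 44²+76² = 7712 < 10609 = 103² → obtuse
2 of the 4 are right.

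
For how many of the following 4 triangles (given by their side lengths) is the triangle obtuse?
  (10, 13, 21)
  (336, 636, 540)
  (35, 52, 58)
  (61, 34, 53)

1

(10,13,21): 10²+13² = 269 < 441 = 21² → obtuse
(336,636,540): 336²+540² = 404496 = 636² → right
(35,52,58): 35²+52² = 3929 > 3364 = 58² → acute
(61,34,53): 34²+53² = 3965 > 3721 = 61² → acute
1 of the 4 is obtuse.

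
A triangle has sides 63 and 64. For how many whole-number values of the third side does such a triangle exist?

The third side lies in the open interval (1, 127).
Integers from 2 to 126 inclusive: 126 − 2 + 1 = 125.

125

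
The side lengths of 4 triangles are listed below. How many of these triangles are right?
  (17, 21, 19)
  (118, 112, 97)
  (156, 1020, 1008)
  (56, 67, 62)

1

(17,21,19): 17²+19² = 650 > 441 = 21² → acute
(118,112,97): 97²+112² = 21953 > 13924 = 118² → acute
(156,1020,1008): 156²+1008² = 1040400 = 1020² → right
(56,67,62): 56²+62² = 6980 > 4489 = 67² → acute
1 of the 4 is right.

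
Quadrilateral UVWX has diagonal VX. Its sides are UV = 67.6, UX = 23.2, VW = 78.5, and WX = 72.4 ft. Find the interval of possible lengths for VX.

44.4 < VX < 90.8

From triangle UVX: |67.6 − 23.2| < VX < 67.6 + 23.2, i.e. 44.4 < VX < 90.8.
From triangle WVX: 6.1 < VX < 150.9.
Both must hold, so VX lies in the intersection.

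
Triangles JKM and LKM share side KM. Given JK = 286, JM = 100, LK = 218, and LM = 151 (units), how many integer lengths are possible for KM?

182

From triangle JKM: 186 < KM < 386.
From triangle LKM: 67 < KM < 369.
Intersection: 186 < KM < 369, so integers 187 through 368: 182 values.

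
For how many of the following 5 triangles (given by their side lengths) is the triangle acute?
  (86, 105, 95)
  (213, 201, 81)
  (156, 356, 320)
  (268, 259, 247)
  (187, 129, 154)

(86,105,95): 86²+95² = 16421 > 11025 = 105² → acute
(213,201,81): 81²+201² = 46962 > 45369 = 213² → acute
(156,356,320): 156²+320² = 126736 = 356² → right
(268,259,247): 247²+259² = 128090 > 71824 = 268² → acute
(187,129,154): 129²+154² = 40357 > 34969 = 187² → acute
4 of the 5 are acute.

4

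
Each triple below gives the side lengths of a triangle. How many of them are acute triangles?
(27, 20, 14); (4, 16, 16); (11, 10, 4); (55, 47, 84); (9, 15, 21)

1

(27,20,14): 14²+20² = 596 < 729 = 27² → obtuse
(4,16,16): 4²+16² = 272 > 256 = 16² → acute
(11,10,4): 4²+10² = 116 < 121 = 11² → obtuse
(55,47,84): 47²+55² = 5234 < 7056 = 84² → obtuse
(9,15,21): 9²+15² = 306 < 441 = 21² → obtuse
1 of the 5 is acute.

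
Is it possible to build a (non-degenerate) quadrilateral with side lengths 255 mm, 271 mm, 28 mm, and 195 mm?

A quadrilateral exists iff every side is shorter than the sum of the others — equivalently, the longest side is less than the sum of the rest.
Longest side 271 < 478 (sum of the remaining 3), so yes.

Yes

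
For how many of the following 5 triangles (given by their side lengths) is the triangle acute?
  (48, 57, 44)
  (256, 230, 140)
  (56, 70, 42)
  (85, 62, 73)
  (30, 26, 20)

(48,57,44): 44²+48² = 4240 > 3249 = 57² → acute
(256,230,140): 140²+230² = 72500 > 65536 = 256² → acute
(56,70,42): 42²+56² = 4900 = 70² → right
(85,62,73): 62²+73² = 9173 > 7225 = 85² → acute
(30,26,20): 20²+26² = 1076 > 900 = 30² → acute
4 of the 5 are acute.

4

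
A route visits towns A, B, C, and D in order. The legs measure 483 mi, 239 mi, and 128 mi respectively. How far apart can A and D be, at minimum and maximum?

The maximum is all hops collinear in one direction: 483 + 239 + 128 = 850.
The longest hop is 483; the others sum to 367. Folding the others back against it leaves at least 483 − 367 = 116.

116 ≤ AD ≤ 850 mi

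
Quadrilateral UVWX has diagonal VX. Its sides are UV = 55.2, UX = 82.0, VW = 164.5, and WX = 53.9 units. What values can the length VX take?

From triangle UVX: |55.2 − 82.0| < VX < 55.2 + 82.0, i.e. 26.8 < VX < 137.2.
From triangle WVX: 110.6 < VX < 218.4.
Both must hold, so VX lies in the intersection.

110.6 < VX < 137.2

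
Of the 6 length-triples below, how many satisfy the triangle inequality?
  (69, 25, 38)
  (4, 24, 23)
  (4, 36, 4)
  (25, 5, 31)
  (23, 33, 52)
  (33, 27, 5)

(25,38,69): 25+38 ≤ 69 → not valid
(4,23,24): 4+23 > 24 → valid
(4,4,36): 4+4 ≤ 36 → not valid
(5,25,31): 5+25 ≤ 31 → not valid
(23,33,52): 23+33 > 52 → valid
(5,27,33): 5+27 ≤ 33 → not valid
2 of the 6 triples form a triangle.

2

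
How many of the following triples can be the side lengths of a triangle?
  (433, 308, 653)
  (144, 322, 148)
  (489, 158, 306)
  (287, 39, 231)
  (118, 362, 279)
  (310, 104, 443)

2

(308,433,653): 308+433 > 653 → valid
(144,148,322): 144+148 ≤ 322 → not valid
(158,306,489): 158+306 ≤ 489 → not valid
(39,231,287): 39+231 ≤ 287 → not valid
(118,279,362): 118+279 > 362 → valid
(104,310,443): 104+310 ≤ 443 → not valid
2 of the 6 triples form a triangle.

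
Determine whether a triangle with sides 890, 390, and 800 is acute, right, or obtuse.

right

Compare the square of the longest side to the sum of squares of the other two: 390² + 800² = 792100 = 890².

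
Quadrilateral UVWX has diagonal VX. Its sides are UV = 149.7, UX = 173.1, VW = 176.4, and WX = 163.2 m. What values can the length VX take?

From triangle UVX: |149.7 − 173.1| < VX < 149.7 + 173.1, i.e. 23.4 < VX < 322.8.
From triangle WVX: 13.2 < VX < 339.6.
Both must hold, so VX lies in the intersection.

23.4 < VX < 322.8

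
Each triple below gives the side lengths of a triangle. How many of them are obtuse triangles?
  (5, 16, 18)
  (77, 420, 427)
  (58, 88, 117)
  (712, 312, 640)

(5,16,18): 5²+16² = 281 < 324 = 18² → obtuse
(77,420,427): 77²+420² = 182329 = 427² → right
(58,88,117): 58²+88² = 11108 < 13689 = 117² → obtuse
(712,312,640): 312²+640² = 506944 = 712² → right
2 of the 4 are obtuse.

2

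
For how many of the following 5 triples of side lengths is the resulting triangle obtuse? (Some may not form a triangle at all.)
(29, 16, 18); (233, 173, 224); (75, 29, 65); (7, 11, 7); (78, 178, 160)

(29,16,18): 16²+18² = 580 < 841 = 29² → obtuse
(233,173,224): 173²+224² = 80105 > 54289 = 233² → acute
(75,29,65): 29²+65² = 5066 < 5625 = 75² → obtuse
(7,11,7): 7²+7² = 98 < 121 = 11² → obtuse
(78,178,160): 78²+160² = 31684 = 178² → right
3 of the 5 are obtuse.

3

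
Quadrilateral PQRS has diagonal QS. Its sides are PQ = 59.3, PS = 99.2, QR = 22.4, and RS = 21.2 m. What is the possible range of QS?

39.9 < QS < 43.6

From triangle PQS: |59.3 − 99.2| < QS < 59.3 + 99.2, i.e. 39.9 < QS < 158.5.
From triangle RQS: 1.2 < QS < 43.6.
Both must hold, so QS lies in the intersection.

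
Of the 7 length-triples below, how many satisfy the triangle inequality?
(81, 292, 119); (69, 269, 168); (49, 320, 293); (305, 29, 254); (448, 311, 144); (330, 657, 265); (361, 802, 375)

2

(81,119,292): 81+119 ≤ 292 → not valid
(69,168,269): 69+168 ≤ 269 → not valid
(49,293,320): 49+293 > 320 → valid
(29,254,305): 29+254 ≤ 305 → not valid
(144,311,448): 144+311 > 448 → valid
(265,330,657): 265+330 ≤ 657 → not valid
(361,375,802): 361+375 ≤ 802 → not valid
2 of the 7 triples form a triangle.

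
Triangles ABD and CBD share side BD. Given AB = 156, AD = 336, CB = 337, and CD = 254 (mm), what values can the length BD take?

From triangle ABD: |156 − 336| < BD < 156 + 336, i.e. 180 < BD < 492.
From triangle CBD: 83 < BD < 591.
Both must hold, so BD lies in the intersection.

180 < BD < 492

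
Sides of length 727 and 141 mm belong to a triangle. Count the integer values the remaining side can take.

281

The third side lies in the open interval (586, 868).
Integers from 587 to 867 inclusive: 867 − 587 + 1 = 281.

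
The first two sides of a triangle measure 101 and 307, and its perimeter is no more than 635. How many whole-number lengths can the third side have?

21

Triangle inequality: 206 < x < 408. Perimeter ≤ 635 gives x ≤ 635 − 101 − 307 = 227.
So 206 < x ≤ 227; integers 207 through 227: 21 values.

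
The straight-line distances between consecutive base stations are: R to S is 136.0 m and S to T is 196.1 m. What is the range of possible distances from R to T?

60.1 ≤ RT ≤ 332.1 m

By the triangle inequality, |136.0 − 196.1| ≤ RT ≤ 136.0 + 196.1.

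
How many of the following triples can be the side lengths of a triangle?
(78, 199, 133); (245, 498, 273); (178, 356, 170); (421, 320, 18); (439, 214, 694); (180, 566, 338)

(78,133,199): 78+133 > 199 → valid
(245,273,498): 245+273 > 498 → valid
(170,178,356): 170+178 ≤ 356 → not valid
(18,320,421): 18+320 ≤ 421 → not valid
(214,439,694): 214+439 ≤ 694 → not valid
(180,338,566): 180+338 ≤ 566 → not valid
2 of the 6 triples form a triangle.

2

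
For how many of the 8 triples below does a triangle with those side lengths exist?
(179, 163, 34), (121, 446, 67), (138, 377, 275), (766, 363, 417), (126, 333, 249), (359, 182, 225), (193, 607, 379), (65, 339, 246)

5

(34,163,179): 34+163 > 179 → valid
(67,121,446): 67+121 ≤ 446 → not valid
(138,275,377): 138+275 > 377 → valid
(363,417,766): 363+417 > 766 → valid
(126,249,333): 126+249 > 333 → valid
(182,225,359): 182+225 > 359 → valid
(193,379,607): 193+379 ≤ 607 → not valid
(65,246,339): 65+246 ≤ 339 → not valid
5 of the 8 triples form a triangle.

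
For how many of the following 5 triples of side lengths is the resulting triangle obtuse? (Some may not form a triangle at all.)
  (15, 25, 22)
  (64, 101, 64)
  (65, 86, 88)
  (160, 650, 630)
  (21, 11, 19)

1

(15,25,22): 15²+22² = 709 > 625 = 25² → acute
(64,101,64): 64²+64² = 8192 < 10201 = 101² → obtuse
(65,86,88): 65²+86² = 11621 > 7744 = 88² → acute
(160,650,630): 160²+630² = 422500 = 650² → right
(21,11,19): 11²+19² = 482 > 441 = 21² → acute
1 of the 5 is obtuse.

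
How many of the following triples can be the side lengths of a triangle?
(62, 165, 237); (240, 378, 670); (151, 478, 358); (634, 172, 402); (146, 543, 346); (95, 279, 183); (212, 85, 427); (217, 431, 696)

1

(62,165,237): 62+165 ≤ 237 → not valid
(240,378,670): 240+378 ≤ 670 → not valid
(151,358,478): 151+358 > 478 → valid
(172,402,634): 172+402 ≤ 634 → not valid
(146,346,543): 146+346 ≤ 543 → not valid
(95,183,279): 95+183 ≤ 279 → not valid
(85,212,427): 85+212 ≤ 427 → not valid
(217,431,696): 217+431 ≤ 696 → not valid
1 of the 8 triples forms a triangle.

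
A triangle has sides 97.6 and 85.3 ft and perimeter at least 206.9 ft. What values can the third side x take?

24.0 ≤ x < 182.9

Triangle inequality alone gives 12.3 < x < 182.9.
The perimeter condition gives x ≥ 206.9 − 97.6 − 85.3 = 24.0.
Intersecting the two: 24.0 ≤ x < 182.9.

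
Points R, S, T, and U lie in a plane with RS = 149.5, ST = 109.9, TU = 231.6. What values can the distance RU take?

0 ≤ RU ≤ 491.0

The maximum is all hops collinear in one direction: 149.5 + 109.9 + 231.6 = 491.0.
The longest hop is 231.6; the others sum to 259.4. Since 231.6 ≤ 259.4, the path can fold back on itself completely, so the minimum distance is 0.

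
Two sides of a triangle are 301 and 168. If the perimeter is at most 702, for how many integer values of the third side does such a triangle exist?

Triangle inequality: 133 < x < 469. Perimeter ≤ 702 gives x ≤ 702 − 301 − 168 = 233.
So 133 < x ≤ 233; integers 134 through 233: 100 values.

100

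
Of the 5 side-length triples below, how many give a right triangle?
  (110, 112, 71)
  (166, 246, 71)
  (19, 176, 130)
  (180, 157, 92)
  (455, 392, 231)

(110,112,71): 71²+110² = 17141 > 12544 = 112² → acute
(166,246,71): 71+166 ≤ 246, not a triangle
(19,176,130): 19+130 ≤ 176, not a triangle
(180,157,92): 92²+157² = 33113 > 32400 = 180² → acute
(455,392,231): 231²+392² = 207025 = 455² → right
1 of the 5 is right.

1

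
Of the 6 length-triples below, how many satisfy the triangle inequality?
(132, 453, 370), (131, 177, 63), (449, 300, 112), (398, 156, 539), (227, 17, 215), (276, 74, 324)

(132,370,453): 132+370 > 453 → valid
(63,131,177): 63+131 > 177 → valid
(112,300,449): 112+300 ≤ 449 → not valid
(156,398,539): 156+398 > 539 → valid
(17,215,227): 17+215 > 227 → valid
(74,276,324): 74+276 > 324 → valid
5 of the 6 triples form a triangle.

5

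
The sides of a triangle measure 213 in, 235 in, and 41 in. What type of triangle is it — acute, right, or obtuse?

obtuse

Compare the square of the longest side to the sum of squares of the other two: 41² + 213² = 47050 < 55225 = 235².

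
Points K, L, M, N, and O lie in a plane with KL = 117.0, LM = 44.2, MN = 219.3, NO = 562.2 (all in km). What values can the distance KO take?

181.7 ≤ KO ≤ 942.7 km

The maximum is all hops collinear in one direction: 117.0 + 44.2 + 219.3 + 562.2 = 942.7.
The longest hop is 562.2; the others sum to 380.5. Folding the others back against it leaves at least 562.2 − 380.5 = 181.7.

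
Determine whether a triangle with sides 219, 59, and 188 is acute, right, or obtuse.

obtuse

Compare the square of the longest side to the sum of squares of the other two: 59² + 188² = 38825 < 47961 = 219².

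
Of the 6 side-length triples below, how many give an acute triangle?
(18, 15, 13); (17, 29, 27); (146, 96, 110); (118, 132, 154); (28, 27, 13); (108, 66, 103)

5

(18,15,13): 13²+15² = 394 > 324 = 18² → acute
(17,29,27): 17²+27² = 1018 > 841 = 29² → acute
(146,96,110): 96²+110² = 21316 = 146² → right
(118,132,154): 118²+132² = 31348 > 23716 = 154² → acute
(28,27,13): 13²+27² = 898 > 784 = 28² → acute
(108,66,103): 66²+103² = 14965 > 11664 = 108² → acute
5 of the 6 are acute.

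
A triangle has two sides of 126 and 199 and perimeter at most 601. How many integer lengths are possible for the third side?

203

Triangle inequality: 73 < x < 325. Perimeter ≤ 601 gives x ≤ 601 − 126 − 199 = 276.
So 73 < x ≤ 276; integers 74 through 276: 203 values.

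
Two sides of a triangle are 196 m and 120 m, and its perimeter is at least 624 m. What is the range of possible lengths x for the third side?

308 ≤ x < 316

Triangle inequality alone gives 76 < x < 316.
The perimeter condition gives x ≥ 624 − 196 − 120 = 308.
Intersecting the two: 308 ≤ x < 316.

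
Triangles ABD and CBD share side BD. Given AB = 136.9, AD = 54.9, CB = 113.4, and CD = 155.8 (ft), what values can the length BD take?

From triangle ABD: |136.9 − 54.9| < BD < 136.9 + 54.9, i.e. 82.0 < BD < 191.8.
From triangle CBD: 42.4 < BD < 269.2.
Both must hold, so BD lies in the intersection.

82.0 < BD < 191.8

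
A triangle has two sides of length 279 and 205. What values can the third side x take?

By the triangle inequality, x must be less than 279 + 205 = 484 and greater than |279 − 205| = 74.

74 < x < 484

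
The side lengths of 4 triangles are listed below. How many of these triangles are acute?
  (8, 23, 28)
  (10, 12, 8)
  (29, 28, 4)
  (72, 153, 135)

(8,23,28): 8²+23² = 593 < 784 = 28² → obtuse
(10,12,8): 8²+10² = 164 > 144 = 12² → acute
(29,28,4): 4²+28² = 800 < 841 = 29² → obtuse
(72,153,135): 72²+135² = 23409 = 153² → right
1 of the 4 is acute.

1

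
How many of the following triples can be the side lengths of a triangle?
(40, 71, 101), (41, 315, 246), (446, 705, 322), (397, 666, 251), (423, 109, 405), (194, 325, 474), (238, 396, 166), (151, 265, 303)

(40,71,101): 40+71 > 101 → valid
(41,246,315): 41+246 ≤ 315 → not valid
(322,446,705): 322+446 > 705 → valid
(251,397,666): 251+397 ≤ 666 → not valid
(109,405,423): 109+405 > 423 → valid
(194,325,474): 194+325 > 474 → valid
(166,238,396): 166+238 > 396 → valid
(151,265,303): 151+265 > 303 → valid
6 of the 8 triples form a triangle.

6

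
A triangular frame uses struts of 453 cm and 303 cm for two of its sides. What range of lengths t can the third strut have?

By the triangle inequality, t must be less than 453 + 303 = 756 and greater than |453 − 303| = 150.

150 < t < 756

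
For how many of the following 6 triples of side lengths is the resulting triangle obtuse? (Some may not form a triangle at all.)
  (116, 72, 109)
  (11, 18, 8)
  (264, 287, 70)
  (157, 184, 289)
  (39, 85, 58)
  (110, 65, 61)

(116,72,109): 72²+109² = 17065 > 13456 = 116² → acute
(11,18,8): 8²+11² = 185 < 324 = 18² → obtuse
(264,287,70): 70²+264² = 74596 < 82369 = 287² → obtuse
(157,184,289): 157²+184² = 58505 < 83521 = 289² → obtuse
(39,85,58): 39²+58² = 4885 < 7225 = 85² → obtuse
(110,65,61): 61²+65² = 7946 < 12100 = 110² → obtuse
5 of the 6 are obtuse.

5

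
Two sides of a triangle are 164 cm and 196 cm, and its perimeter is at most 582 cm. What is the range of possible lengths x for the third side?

32 < x ≤ 222 cm

Triangle inequality alone gives 32 < x < 360.
The perimeter condition gives x ≤ 582 − 164 − 196 = 222.
Intersecting the two: 32 < x ≤ 222.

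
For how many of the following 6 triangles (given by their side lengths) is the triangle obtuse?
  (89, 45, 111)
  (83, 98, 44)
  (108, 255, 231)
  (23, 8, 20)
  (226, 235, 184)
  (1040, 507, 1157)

3

(89,45,111): 45²+89² = 9946 < 12321 = 111² → obtuse
(83,98,44): 44²+83² = 8825 < 9604 = 98² → obtuse
(108,255,231): 108²+231² = 65025 = 255² → right
(23,8,20): 8²+20² = 464 < 529 = 23² → obtuse
(226,235,184): 184²+226² = 84932 > 55225 = 235² → acute
(1040,507,1157): 507²+1040² = 1338649 = 1157² → right
3 of the 6 are obtuse.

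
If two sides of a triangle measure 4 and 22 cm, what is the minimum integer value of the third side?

19

The third side must be strictly greater than |4 − 22| = 18.
The smallest integer above 18 is 19.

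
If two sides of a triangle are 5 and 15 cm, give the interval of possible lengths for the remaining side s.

By the triangle inequality, s must be less than 5 + 15 = 20 and greater than |5 − 15| = 10.

10 < s < 20 (cm)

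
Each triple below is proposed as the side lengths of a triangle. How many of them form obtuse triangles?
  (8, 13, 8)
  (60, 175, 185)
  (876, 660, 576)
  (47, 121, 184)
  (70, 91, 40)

2

(8,13,8): 8²+8² = 128 < 169 = 13² → obtuse
(60,175,185): 60²+175² = 34225 = 185² → right
(876,660,576): 576²+660² = 767376 = 876² → right
(47,121,184): 47+121 ≤ 184, not a triangle
(70,91,40): 40²+70² = 6500 < 8281 = 91² → obtuse
2 of the 5 are obtuse.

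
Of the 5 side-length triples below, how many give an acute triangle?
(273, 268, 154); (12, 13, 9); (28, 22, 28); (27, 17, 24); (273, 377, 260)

4

(273,268,154): 154²+268² = 95540 > 74529 = 273² → acute
(12,13,9): 9²+12² = 225 > 169 = 13² → acute
(28,22,28): 22²+28² = 1268 > 784 = 28² → acute
(27,17,24): 17²+24² = 865 > 729 = 27² → acute
(273,377,260): 260²+273² = 142129 = 377² → right
4 of the 5 are acute.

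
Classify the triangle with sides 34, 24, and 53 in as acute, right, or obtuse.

Compare the square of the longest side to the sum of squares of the other two: 24² + 34² = 1732 < 2809 = 53².

obtuse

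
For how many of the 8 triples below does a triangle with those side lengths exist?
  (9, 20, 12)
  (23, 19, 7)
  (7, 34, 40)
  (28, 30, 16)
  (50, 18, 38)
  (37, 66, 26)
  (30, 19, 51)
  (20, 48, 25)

5

(9,12,20): 9+12 > 20 → valid
(7,19,23): 7+19 > 23 → valid
(7,34,40): 7+34 > 40 → valid
(16,28,30): 16+28 > 30 → valid
(18,38,50): 18+38 > 50 → valid
(26,37,66): 26+37 ≤ 66 → not valid
(19,30,51): 19+30 ≤ 51 → not valid
(20,25,48): 20+25 ≤ 48 → not valid
5 of the 8 triples form a triangle.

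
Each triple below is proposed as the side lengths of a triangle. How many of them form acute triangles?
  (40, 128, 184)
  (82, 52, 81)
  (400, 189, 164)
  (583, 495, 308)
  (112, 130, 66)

1

(40,128,184): 40+128 ≤ 184, not a triangle
(82,52,81): 52²+81² = 9265 > 6724 = 82² → acute
(400,189,164): 164+189 ≤ 400, not a triangle
(583,495,308): 308²+495² = 339889 = 583² → right
(112,130,66): 66²+112² = 16900 = 130² → right
1 of the 5 is acute.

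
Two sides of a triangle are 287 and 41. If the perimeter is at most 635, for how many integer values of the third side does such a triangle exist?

Triangle inequality: 246 < x < 328. Perimeter ≤ 635 gives x ≤ 635 − 287 − 41 = 307.
So 246 < x ≤ 307; integers 247 through 307: 61 values.

61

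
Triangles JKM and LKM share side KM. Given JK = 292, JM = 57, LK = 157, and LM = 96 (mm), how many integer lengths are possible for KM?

17

From triangle JKM: 235 < KM < 349.
From triangle LKM: 61 < KM < 253.
Intersection: 235 < KM < 253, so integers 236 through 252: 17 values.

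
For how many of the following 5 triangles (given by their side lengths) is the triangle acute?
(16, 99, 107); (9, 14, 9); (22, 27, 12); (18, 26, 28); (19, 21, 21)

2

(16,99,107): 16²+99² = 10057 < 11449 = 107² → obtuse
(9,14,9): 9²+9² = 162 < 196 = 14² → obtuse
(22,27,12): 12²+22² = 628 < 729 = 27² → obtuse
(18,26,28): 18²+26² = 1000 > 784 = 28² → acute
(19,21,21): 19²+21² = 802 > 441 = 21² → acute
2 of the 5 are acute.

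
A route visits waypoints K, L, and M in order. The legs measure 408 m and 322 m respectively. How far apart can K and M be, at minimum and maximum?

86 ≤ KM ≤ 730 m

By the triangle inequality, |408 − 322| ≤ KM ≤ 408 + 322.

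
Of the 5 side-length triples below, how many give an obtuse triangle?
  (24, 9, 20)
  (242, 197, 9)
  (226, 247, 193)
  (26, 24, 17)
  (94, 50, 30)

(24,9,20): 9²+20² = 481 < 576 = 24² → obtuse
(242,197,9): 9+197 ≤ 242, not a triangle
(226,247,193): 193²+226² = 88325 > 61009 = 247² → acute
(26,24,17): 17²+24² = 865 > 676 = 26² → acute
(94,50,30): 30+50 ≤ 94, not a triangle
1 of the 5 is obtuse.

1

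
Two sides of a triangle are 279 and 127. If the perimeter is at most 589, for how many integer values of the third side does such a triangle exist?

31

Triangle inequality: 152 < x < 406. Perimeter ≤ 589 gives x ≤ 589 − 279 − 127 = 183.
So 152 < x ≤ 183; integers 153 through 183: 31 values.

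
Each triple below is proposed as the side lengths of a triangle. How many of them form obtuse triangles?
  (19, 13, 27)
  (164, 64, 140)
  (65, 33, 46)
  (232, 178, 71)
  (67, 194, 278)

4

(19,13,27): 13²+19² = 530 < 729 = 27² → obtuse
(164,64,140): 64²+140² = 23696 < 26896 = 164² → obtuse
(65,33,46): 33²+46² = 3205 < 4225 = 65² → obtuse
(232,178,71): 71²+178² = 36725 < 53824 = 232² → obtuse
(67,194,278): 67+194 ≤ 278, not a triangle
4 of the 5 are obtuse.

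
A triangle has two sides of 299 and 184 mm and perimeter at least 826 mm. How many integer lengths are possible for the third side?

140

Triangle inequality: 115 < x < 483. Perimeter ≥ 826 gives x ≥ 826 − 299 − 184 = 343.
So 343 ≤ x < 483; integers 343 through 482: 140 values.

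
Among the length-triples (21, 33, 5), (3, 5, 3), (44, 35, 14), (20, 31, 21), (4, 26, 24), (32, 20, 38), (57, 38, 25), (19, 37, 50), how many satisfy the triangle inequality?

7

(5,21,33): 5+21 ≤ 33 → not valid
(3,3,5): 3+3 > 5 → valid
(14,35,44): 14+35 > 44 → valid
(20,21,31): 20+21 > 31 → valid
(4,24,26): 4+24 > 26 → valid
(20,32,38): 20+32 > 38 → valid
(25,38,57): 25+38 > 57 → valid
(19,37,50): 19+37 > 50 → valid
7 of the 8 triples form a triangle.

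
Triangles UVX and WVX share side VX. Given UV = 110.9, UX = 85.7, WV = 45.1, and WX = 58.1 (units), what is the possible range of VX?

From triangle UVX: |110.9 − 85.7| < VX < 110.9 + 85.7, i.e. 25.2 < VX < 196.6.
From triangle WVX: 13.0 < VX < 103.2.
Both must hold, so VX lies in the intersection.

25.2 < VX < 103.2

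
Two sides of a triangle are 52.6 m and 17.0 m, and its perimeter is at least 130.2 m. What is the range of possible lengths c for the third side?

60.6 ≤ c < 69.6 m

Triangle inequality alone gives 35.6 < c < 69.6.
The perimeter condition gives c ≥ 130.2 − 52.6 − 17.0 = 60.6.
Intersecting the two: 60.6 ≤ c < 69.6.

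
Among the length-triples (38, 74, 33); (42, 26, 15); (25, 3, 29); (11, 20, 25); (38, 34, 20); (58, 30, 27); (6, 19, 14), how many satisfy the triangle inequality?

(33,38,74): 33+38 ≤ 74 → not valid
(15,26,42): 15+26 ≤ 42 → not valid
(3,25,29): 3+25 ≤ 29 → not valid
(11,20,25): 11+20 > 25 → valid
(20,34,38): 20+34 > 38 → valid
(27,30,58): 27+30 ≤ 58 → not valid
(6,14,19): 6+14 > 19 → valid
3 of the 7 triples form a triangle.

3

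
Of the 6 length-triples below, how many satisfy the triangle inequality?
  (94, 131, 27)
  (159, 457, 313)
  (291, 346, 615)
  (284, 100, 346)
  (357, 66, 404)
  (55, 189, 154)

(27,94,131): 27+94 ≤ 131 → not valid
(159,313,457): 159+313 > 457 → valid
(291,346,615): 291+346 > 615 → valid
(100,284,346): 100+284 > 346 → valid
(66,357,404): 66+357 > 404 → valid
(55,154,189): 55+154 > 189 → valid
5 of the 6 triples form a triangle.

5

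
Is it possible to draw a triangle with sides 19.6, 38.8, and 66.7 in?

The longest side is 66.7, but the other two sum to only 58.4.
58.4 < 66.7, so the triangle inequality fails.

No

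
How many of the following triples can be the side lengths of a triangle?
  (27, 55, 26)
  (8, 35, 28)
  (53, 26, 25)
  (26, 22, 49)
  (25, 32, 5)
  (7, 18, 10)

(26,27,55): 26+27 ≤ 55 → not valid
(8,28,35): 8+28 > 35 → valid
(25,26,53): 25+26 ≤ 53 → not valid
(22,26,49): 22+26 ≤ 49 → not valid
(5,25,32): 5+25 ≤ 32 → not valid
(7,10,18): 7+10 ≤ 18 → not valid
1 of the 6 triples forms a triangle.

1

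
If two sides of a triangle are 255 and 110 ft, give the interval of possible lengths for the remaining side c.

By the triangle inequality, c must be less than 255 + 110 = 365 and greater than |255 − 110| = 145.

145 < c < 365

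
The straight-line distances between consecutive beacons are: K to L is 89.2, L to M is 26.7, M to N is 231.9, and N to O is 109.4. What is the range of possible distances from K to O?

The maximum is all hops collinear in one direction: 89.2 + 26.7 + 231.9 + 109.4 = 457.2.
The longest hop is 231.9; the others sum to 225.3. Folding the others back against it leaves at least 231.9 − 225.3 = 6.6.

6.6 ≤ KO ≤ 457.2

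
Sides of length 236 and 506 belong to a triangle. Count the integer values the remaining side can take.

The third side lies in the open interval (270, 742).
Integers from 271 to 741 inclusive: 741 − 271 + 1 = 471.

471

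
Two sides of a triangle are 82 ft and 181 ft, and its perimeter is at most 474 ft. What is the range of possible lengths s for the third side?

Triangle inequality alone gives 99 < s < 263.
The perimeter condition gives s ≤ 474 − 82 − 181 = 211.
Intersecting the two: 99 < s ≤ 211.

99 < s ≤ 211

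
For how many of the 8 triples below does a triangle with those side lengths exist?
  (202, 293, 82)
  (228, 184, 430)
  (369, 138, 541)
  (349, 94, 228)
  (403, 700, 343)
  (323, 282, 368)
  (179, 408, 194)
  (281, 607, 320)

(82,202,293): 82+202 ≤ 293 → not valid
(184,228,430): 184+228 ≤ 430 → not valid
(138,369,541): 138+369 ≤ 541 → not valid
(94,228,349): 94+228 ≤ 349 → not valid
(343,403,700): 343+403 > 700 → valid
(282,323,368): 282+323 > 368 → valid
(179,194,408): 179+194 ≤ 408 → not valid
(281,320,607): 281+320 ≤ 607 → not valid
2 of the 8 triples form a triangle.

2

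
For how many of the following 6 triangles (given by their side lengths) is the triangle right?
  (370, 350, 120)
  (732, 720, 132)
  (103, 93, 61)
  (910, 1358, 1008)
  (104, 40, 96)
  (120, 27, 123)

5

(370,350,120): 120²+350² = 136900 = 370² → right
(732,720,132): 132²+720² = 535824 = 732² → right
(103,93,61): 61²+93² = 12370 > 10609 = 103² → acute
(910,1358,1008): 910²+1008² = 1844164 = 1358² → right
(104,40,96): 40²+96² = 10816 = 104² → right
(120,27,123): 27²+120² = 15129 = 123² → right
5 of the 6 are right.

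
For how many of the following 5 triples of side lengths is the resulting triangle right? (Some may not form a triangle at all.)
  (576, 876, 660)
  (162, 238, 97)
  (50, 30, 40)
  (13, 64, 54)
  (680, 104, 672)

(576,876,660): 576²+660² = 767376 = 876² → right
(162,238,97): 97²+162² = 35653 < 56644 = 238² → obtuse
(50,30,40): 30²+40² = 2500 = 50² → right
(13,64,54): 13²+54² = 3085 < 4096 = 64² → obtuse
(680,104,672): 104²+672² = 462400 = 680² → right
3 of the 5 are right.

3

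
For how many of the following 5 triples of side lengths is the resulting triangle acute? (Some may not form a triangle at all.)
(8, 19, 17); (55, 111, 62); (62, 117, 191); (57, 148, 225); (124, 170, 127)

1

(8,19,17): 8²+17² = 353 < 361 = 19² → obtuse
(55,111,62): 55²+62² = 6869 < 12321 = 111² → obtuse
(62,117,191): 62+117 ≤ 191, not a triangle
(57,148,225): 57+148 ≤ 225, not a triangle
(124,170,127): 124²+127² = 31505 > 28900 = 170² → acute
1 of the 5 is acute.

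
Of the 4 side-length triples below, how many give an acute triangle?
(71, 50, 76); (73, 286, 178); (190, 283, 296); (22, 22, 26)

(71,50,76): 50²+71² = 7541 > 5776 = 76² → acute
(73,286,178): 73+178 ≤ 286, not a triangle
(190,283,296): 190²+283² = 116189 > 87616 = 296² → acute
(22,22,26): 22²+22² = 968 > 676 = 26² → acute
3 of the 4 are acute.

3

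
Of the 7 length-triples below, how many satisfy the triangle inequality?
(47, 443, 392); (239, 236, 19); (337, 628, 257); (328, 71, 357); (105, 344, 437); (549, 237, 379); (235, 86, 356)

4

(47,392,443): 47+392 ≤ 443 → not valid
(19,236,239): 19+236 > 239 → valid
(257,337,628): 257+337 ≤ 628 → not valid
(71,328,357): 71+328 > 357 → valid
(105,344,437): 105+344 > 437 → valid
(237,379,549): 237+379 > 549 → valid
(86,235,356): 86+235 ≤ 356 → not valid
4 of the 7 triples form a triangle.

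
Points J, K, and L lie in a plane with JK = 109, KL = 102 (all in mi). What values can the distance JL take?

7 ≤ JL ≤ 211 mi

By the triangle inequality, |109 − 102| ≤ JL ≤ 109 + 102.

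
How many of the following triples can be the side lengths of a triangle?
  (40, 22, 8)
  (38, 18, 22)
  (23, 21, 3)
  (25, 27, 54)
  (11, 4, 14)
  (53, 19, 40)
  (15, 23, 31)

(8,22,40): 8+22 ≤ 40 → not valid
(18,22,38): 18+22 > 38 → valid
(3,21,23): 3+21 > 23 → valid
(25,27,54): 25+27 ≤ 54 → not valid
(4,11,14): 4+11 > 14 → valid
(19,40,53): 19+40 > 53 → valid
(15,23,31): 15+23 > 31 → valid
5 of the 7 triples form a triangle.

5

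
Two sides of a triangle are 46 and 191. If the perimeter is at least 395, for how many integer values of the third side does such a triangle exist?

79

Triangle inequality: 145 < x < 237. Perimeter ≥ 395 gives x ≥ 395 − 46 − 191 = 158.
So 158 ≤ x < 237; integers 158 through 236: 79 values.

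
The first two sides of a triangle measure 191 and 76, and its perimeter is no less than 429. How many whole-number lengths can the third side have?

Triangle inequality: 115 < x < 267. Perimeter ≥ 429 gives x ≥ 429 − 191 − 76 = 162.
So 162 ≤ x < 267; integers 162 through 266: 105 values.

105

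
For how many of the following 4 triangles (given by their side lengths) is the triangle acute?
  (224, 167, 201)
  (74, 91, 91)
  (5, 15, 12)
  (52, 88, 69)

(224,167,201): 167²+201² = 68290 > 50176 = 224² → acute
(74,91,91): 74²+91² = 13757 > 8281 = 91² → acute
(5,15,12): 5²+12² = 169 < 225 = 15² → obtuse
(52,88,69): 52²+69² = 7465 < 7744 = 88² → obtuse
2 of the 4 are acute.

2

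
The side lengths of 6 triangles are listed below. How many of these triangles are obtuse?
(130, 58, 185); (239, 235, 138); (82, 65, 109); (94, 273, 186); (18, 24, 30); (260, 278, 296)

(130,58,185): 58²+130² = 20264 < 34225 = 185² → obtuse
(239,235,138): 138²+235² = 74269 > 57121 = 239² → acute
(82,65,109): 65²+82² = 10949 < 11881 = 109² → obtuse
(94,273,186): 94²+186² = 43432 < 74529 = 273² → obtuse
(18,24,30): 18²+24² = 900 = 30² → right
(260,278,296): 260²+278² = 144884 > 87616 = 296² → acute
3 of the 6 are obtuse.

3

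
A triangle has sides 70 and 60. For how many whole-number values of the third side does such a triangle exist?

The third side lies in the open interval (10, 130).
Integers from 11 to 129 inclusive: 129 − 11 + 1 = 119.

119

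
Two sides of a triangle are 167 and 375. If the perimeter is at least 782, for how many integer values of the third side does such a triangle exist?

Triangle inequality: 208 < x < 542. Perimeter ≥ 782 gives x ≥ 782 − 167 − 375 = 240.
So 240 ≤ x < 542; integers 240 through 541: 302 values.

302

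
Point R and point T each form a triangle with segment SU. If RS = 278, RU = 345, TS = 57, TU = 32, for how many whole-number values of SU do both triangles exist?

From triangle RSU: 67 < SU < 623.
From triangle TSU: 25 < SU < 89.
Intersection: 67 < SU < 89, so integers 68 through 88: 21 values.

21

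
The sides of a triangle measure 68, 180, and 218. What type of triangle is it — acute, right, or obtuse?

obtuse

Compare the square of the longest side to the sum of squares of the other two: 68² + 180² = 37024 < 47524 = 218².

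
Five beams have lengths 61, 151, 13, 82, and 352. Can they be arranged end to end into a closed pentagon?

No

For a pentagon, each side must be shorter than the sum of the others.
Here the longest side is 352, but the remaining 4 sides sum to only 307.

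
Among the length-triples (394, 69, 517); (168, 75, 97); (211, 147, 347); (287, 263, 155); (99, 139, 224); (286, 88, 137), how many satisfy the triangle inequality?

4

(69,394,517): 69+394 ≤ 517 → not valid
(75,97,168): 75+97 > 168 → valid
(147,211,347): 147+211 > 347 → valid
(155,263,287): 155+263 > 287 → valid
(99,139,224): 99+139 > 224 → valid
(88,137,286): 88+137 ≤ 286 → not valid
4 of the 6 triples form a triangle.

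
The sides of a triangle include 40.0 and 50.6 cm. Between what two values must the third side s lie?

By the triangle inequality, s must be less than 40.0 + 50.6 = 90.6 and greater than |40.0 − 50.6| = 10.6.

10.6 < s < 90.6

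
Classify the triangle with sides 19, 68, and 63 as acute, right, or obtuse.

Compare the square of the longest side to the sum of squares of the other two: 19² + 63² = 4330 < 4624 = 68².

obtuse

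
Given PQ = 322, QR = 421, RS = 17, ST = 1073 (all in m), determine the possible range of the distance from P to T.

The maximum is all hops collinear in one direction: 322 + 421 + 17 + 1073 = 1833.
The longest hop is 1073; the others sum to 760. Folding the others back against it leaves at least 1073 − 760 = 313.

313 ≤ PT ≤ 1833 m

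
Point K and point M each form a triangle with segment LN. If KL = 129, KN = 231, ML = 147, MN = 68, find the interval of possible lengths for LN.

102 < LN < 215

From triangle KLN: |129 − 231| < LN < 129 + 231, i.e. 102 < LN < 360.
From triangle MLN: 79 < LN < 215.
Both must hold, so LN lies in the intersection.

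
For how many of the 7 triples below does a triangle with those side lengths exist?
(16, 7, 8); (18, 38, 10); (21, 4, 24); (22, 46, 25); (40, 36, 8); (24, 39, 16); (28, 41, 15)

(7,8,16): 7+8 ≤ 16 → not valid
(10,18,38): 10+18 ≤ 38 → not valid
(4,21,24): 4+21 > 24 → valid
(22,25,46): 22+25 > 46 → valid
(8,36,40): 8+36 > 40 → valid
(16,24,39): 16+24 > 39 → valid
(15,28,41): 15+28 > 41 → valid
5 of the 7 triples form a triangle.

5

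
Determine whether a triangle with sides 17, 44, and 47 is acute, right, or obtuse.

acute

Compare the square of the longest side to the sum of squares of the other two: 17² + 44² = 2225 > 2209 = 47².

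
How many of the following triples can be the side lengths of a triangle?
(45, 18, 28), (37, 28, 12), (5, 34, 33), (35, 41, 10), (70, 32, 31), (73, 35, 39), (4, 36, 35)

(18,28,45): 18+28 > 45 → valid
(12,28,37): 12+28 > 37 → valid
(5,33,34): 5+33 > 34 → valid
(10,35,41): 10+35 > 41 → valid
(31,32,70): 31+32 ≤ 70 → not valid
(35,39,73): 35+39 > 73 → valid
(4,35,36): 4+35 > 36 → valid
6 of the 7 triples form a triangle.

6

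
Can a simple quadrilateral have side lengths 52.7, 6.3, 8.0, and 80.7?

For a quadrilateral, each side must be shorter than the sum of the others.
Here the longest side is 80.7, but the remaining 3 sides sum to only 67.0.

No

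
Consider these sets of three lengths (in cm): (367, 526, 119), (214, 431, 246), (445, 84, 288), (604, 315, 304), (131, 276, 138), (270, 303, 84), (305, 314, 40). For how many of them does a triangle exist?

(119,367,526): 119+367 ≤ 526 → not valid
(214,246,431): 214+246 > 431 → valid
(84,288,445): 84+288 ≤ 445 → not valid
(304,315,604): 304+315 > 604 → valid
(131,138,276): 131+138 ≤ 276 → not valid
(84,270,303): 84+270 > 303 → valid
(40,305,314): 40+305 > 314 → valid
4 of the 7 triples form a triangle.

4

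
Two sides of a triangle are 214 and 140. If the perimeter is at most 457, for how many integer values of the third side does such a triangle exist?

Triangle inequality: 74 < x < 354. Perimeter ≤ 457 gives x ≤ 457 − 214 − 140 = 103.
So 74 < x ≤ 103; integers 75 through 103: 29 values.

29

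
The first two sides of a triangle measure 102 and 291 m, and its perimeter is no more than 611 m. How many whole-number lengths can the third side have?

29

Triangle inequality: 189 < x < 393. Perimeter ≤ 611 gives x ≤ 611 − 102 − 291 = 218.
So 189 < x ≤ 218; integers 190 through 218: 29 values.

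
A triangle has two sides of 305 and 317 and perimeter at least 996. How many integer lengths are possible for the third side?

Triangle inequality: 12 < x < 622. Perimeter ≥ 996 gives x ≥ 996 − 305 − 317 = 374.
So 374 ≤ x < 622; integers 374 through 621: 248 values.

248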